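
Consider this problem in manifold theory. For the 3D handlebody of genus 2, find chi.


A genus-g handlebody deformation retracts to a wedge of g circles.
chi(vee_g S^1) = 1 - g.
chi(H_2) = 1 - 2 = -1

-1


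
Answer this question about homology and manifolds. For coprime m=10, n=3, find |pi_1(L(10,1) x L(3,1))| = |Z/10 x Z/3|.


pi_1(X x Y) = pi_1(X) x pi_1(Y).
pi_1(L(10,1)) = Z/10, pi_1(L(3,1)) = Z/3.
|Z/10 x Z/3| = 10 * 3 = 30

30


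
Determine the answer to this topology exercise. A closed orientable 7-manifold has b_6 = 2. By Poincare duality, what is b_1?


Poincare duality for closed orientable n-manifolds: b_k = b_{n-k}.
Here n = 7, so b_1 = b_6 = 2

2


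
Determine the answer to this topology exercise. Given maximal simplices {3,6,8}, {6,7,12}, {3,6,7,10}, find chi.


Enumerate all faces; f-vector: f_0=6, f_1=10, f_2=6, f_3=1.
chi = sum (-1)^k f_k = 1

1


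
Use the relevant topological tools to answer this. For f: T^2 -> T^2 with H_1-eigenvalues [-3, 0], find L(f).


For a torus self-map: L(f) = det(I - A) where A acts on H_1.
L(f) = (1--3) * (1-0) = 4 * 1 = 4

4


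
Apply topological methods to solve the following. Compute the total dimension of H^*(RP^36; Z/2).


H^k(RP^36; Z/2) = Z/2 for each 0 <= k <= 36.
Total dimension = 36 + 1 = 37

37


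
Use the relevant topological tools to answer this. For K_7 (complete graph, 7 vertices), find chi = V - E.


K_7: V = 7, E = C(7,2) = 21.
chi = V - E = 7 - 21 = -14

-14


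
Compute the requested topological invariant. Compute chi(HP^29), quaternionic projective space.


HP^29 has one cell in each dimension 0, 4, ..., 4*29 (29+1 cells, all even-dim).
chi = 29 + 1 = 30

30


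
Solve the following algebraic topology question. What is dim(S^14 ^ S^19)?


S^m ^ S^n = S^{m+n}.
k = 14 + 19 = 33

33


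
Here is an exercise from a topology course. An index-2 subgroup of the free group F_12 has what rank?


Nielsen-Schreier: an index-n subgroup of F_r is free of rank 1 + n(r-1).
Equivalently: chi(cover) = n*chi(base); chi(vee_r S^1) = 1 - 12 = -11.
chi(E) = 2*(-11) = -22; rank = 1 - chi(E) = 1 - (-22) = 23.
rank = 1 + 2*(12-1) = 1 + 22 = 23

23


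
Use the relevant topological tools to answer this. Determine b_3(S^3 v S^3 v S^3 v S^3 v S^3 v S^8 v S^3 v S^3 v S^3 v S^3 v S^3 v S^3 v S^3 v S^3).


For a wedge of spheres, H_k (k>0) is free on one generator per sphere of dimension k.
Spheres of dimension 3: count = 13.
b_3 = 13

13


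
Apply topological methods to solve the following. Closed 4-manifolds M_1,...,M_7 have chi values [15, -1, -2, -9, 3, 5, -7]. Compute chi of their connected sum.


For n-manifolds: chi(A#B) = chi(A) + chi(B) - chi(S^4).
chi(S^4) = 1 + (-1)^4 = 2.
chi(#) = (sum chi_i) - (7-1)*chi(S^4) = 4 - 6*2 = -8

-8


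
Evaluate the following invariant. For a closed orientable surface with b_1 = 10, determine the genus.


For a closed orientable surface: b_1 = 2g.
10 = 2g
g = 10 / 2 = 5

5


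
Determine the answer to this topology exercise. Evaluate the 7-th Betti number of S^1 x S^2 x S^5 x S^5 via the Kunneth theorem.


Each S^d has Poincare polynomial 1 + t^d.
The product S^1 x S^2 x S^5 x S^5 has Poincare polynomial prod(1+t^d_i).
Expanding: b_0=1, b_1=1, b_2=1, b_3=1, b_5=2, b_6=2, b_7=2, b_8=2, b_10=1, b_11=1, b_12=1, b_13=1.
b_7 = 2

2


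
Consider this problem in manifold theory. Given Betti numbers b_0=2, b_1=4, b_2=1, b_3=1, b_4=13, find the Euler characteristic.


chi = sum_k (-1)^k b_k.
= (2) + (-4) + (1) + (-1) + (13)
= 11

11


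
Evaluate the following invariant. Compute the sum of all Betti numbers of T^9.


b_k(T^9) = C(9,k), so the sum over k is sum_k C(9,k) = 2^9.
Total = 2^9 = 512

512


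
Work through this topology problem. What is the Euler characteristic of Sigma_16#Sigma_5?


chi(Sigma_16) = 2 - 2*16 = -30
chi(Sigma_5) = 2 - 2*5 = -8
For surfaces: chi(A#B) = chi(A) + chi(B) - 2.
chi = -30 + -8 - 2 = -40

-40


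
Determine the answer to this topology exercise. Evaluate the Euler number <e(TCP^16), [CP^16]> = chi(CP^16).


For any closed oriented manifold, <e(TM),[M]> = chi(M).
chi(CP^16) = 16+1 = 17

17


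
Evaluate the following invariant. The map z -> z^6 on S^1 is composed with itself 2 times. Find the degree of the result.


deg(f) = 6. Degree is multiplicative: deg(f^2) = (deg f)^2.
deg(f^2) = (6)^2 = 36

36


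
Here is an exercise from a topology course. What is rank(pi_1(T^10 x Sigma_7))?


pi_1(A x B) = pi_1(A) x pi_1(B); rank of abelianization = b_1.
b_1(T^10) = 10, b_1(Sigma_7) = 2*7 = 14.
b_1(product) = 10 + 14 = 24

24


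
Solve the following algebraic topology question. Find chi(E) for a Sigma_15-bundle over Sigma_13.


For a fiber bundle F -> E -> B (with CW structure): chi(E) = chi(B) * chi(F).
chi(Sigma_13) = -24, chi(Sigma_15) = -28.
chi(E) = (-24) * (-28) = 672

672


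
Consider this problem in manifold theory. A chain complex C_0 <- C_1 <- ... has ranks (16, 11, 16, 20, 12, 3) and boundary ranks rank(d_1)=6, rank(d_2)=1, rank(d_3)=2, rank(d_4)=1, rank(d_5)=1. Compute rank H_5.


rank H_k = rank(ker d_k) - rank(im d_{k+1}).
rank(ker d_5) = rank(C_5) - rank(d_5) = 3 - 1 = 2.
rank(im d_{5+1}) = 0.
rank H_5 = 2 - 0 = 2

2


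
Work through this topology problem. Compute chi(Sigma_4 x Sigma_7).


chi(Sigma_4) = 2 - 2*4 = -6
chi(Sigma_7) = 2 - 2*7 = -12
chi(product) = (-6) * (-12) = 72

72


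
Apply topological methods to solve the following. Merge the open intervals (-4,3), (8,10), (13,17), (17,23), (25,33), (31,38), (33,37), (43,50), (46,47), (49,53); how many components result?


Sort and merge overlapping open intervals.
Merged: (-4,3), (8,10), (13,17), (17,23), (25,38), (43,53).
Number of components = 6

6


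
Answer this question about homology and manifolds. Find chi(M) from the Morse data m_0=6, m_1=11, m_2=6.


Morse theory: chi(M) = sum_k (-1)^k m_k where m_k = #(index-k critical points).
= (6) + (-11) + (6) = 1

1


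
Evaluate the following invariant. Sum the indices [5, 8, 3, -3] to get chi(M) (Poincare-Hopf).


Poincare-Hopf: chi(M) = sum of indices of zeros.
chi = (5) + (8) + (3) + (-3) = 13

13


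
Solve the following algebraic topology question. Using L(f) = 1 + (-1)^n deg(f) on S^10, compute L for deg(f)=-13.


On S^10: L(f) = tr(f_0*) + (-1)^10 tr(f_10*) = 1 + (-1)^10 * deg(f).
L(f) = 1 + (-1)^10 * -13 = 1 + -13 = -12

-12


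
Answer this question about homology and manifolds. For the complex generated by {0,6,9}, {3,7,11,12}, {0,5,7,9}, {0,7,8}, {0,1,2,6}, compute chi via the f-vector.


Enumerate all faces; f-vector: f_0=11, f_1=21, f_2=14, f_3=3.
chi = sum (-1)^k f_k = 1

1


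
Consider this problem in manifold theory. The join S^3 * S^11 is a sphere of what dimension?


Join of spheres: S^m * S^n = S^{m+n+1}.
dim = 3 + 11 + 1 = 15

15


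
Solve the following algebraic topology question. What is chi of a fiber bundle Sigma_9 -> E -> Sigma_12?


For a fiber bundle F -> E -> B (with CW structure): chi(E) = chi(B) * chi(F).
chi(Sigma_12) = -22, chi(Sigma_9) = -16.
chi(E) = (-22) * (-16) = 352

352


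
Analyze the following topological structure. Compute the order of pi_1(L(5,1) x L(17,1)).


pi_1(X x Y) = pi_1(X) x pi_1(Y).
pi_1(L(5,1)) = Z/5, pi_1(L(17,1)) = Z/17.
|Z/5 x Z/17| = 5 * 17 = 85

85


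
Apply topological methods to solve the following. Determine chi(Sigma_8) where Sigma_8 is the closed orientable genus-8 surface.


For a closed orientable surface of genus g: chi = 2 - 2g.
Here g = 8.
chi = 2 - 2*8 = 2 - 16 = -14

-14


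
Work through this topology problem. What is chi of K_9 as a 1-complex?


K_9: V = 9, E = C(9,2) = 36.
chi = V - E = 9 - 36 = -27

-27


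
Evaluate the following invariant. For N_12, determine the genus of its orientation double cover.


chi(N_12) = 2 - 12 = -10.
Double cover: chi(Sigma_g) = 2 * chi(N_12) = 2*(-10) = -20.
2 - 2g = -20, so g = (2 - (-20))/2 = 22/2 = 11

11


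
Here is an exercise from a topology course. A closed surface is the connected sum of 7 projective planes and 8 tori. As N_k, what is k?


Since a >= 1, the sum is non-orientable; each T^2 can be replaced by RP^2 # RP^2 (since T^2#RP^2 = 3RP^2).
Total crosscaps k = 7 + 2*8 = 23.
Check via chi: chi = 7*1 + 8*0 - (7+8-1)*2 = -21 = 2 - k = -21. Consistent.

23


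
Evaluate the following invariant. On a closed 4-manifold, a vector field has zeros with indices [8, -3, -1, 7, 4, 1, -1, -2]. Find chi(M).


Poincare-Hopf: chi(M) = sum of indices of zeros.
chi = (8) + (-3) + (-1) + (7) + (4) + (1) + (-1) + (-2) = 13

13


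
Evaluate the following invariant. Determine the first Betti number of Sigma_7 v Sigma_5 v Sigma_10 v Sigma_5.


For a wedge X v Y: reduced H_k(X v Y) = H_k(X) + H_k(Y).
Each Sigma_g contributes b_1 = 2g.
b_1 = 14 + 10 + 20 + 10 = 54

54


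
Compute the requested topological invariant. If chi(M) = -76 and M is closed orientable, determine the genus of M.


chi = 2 - 2g for closed orientable surfaces.
-76 = 2 - 2g
2g = 2 - (-76) = 78
g = 39

39


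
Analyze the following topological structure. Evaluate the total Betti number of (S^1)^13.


b_k(T^13) = C(13,k), so the sum over k is sum_k C(13,k) = 2^13.
Total = 2^13 = 8192

8192


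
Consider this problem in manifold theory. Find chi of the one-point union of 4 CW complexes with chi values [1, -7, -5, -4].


chi(A v B) = chi(A) + chi(B) - 1 (one point identified).
For 4 spaces: chi = (sum chi_i) - (4 - 1).
sum = -15; chi = -15 - 3 = -18

-18


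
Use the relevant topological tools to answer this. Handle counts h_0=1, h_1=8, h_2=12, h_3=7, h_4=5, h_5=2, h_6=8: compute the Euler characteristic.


Handles of index k contribute (-1)^k to chi (same as CW cells).
chi = (1) + (-8) + (12) + (-7) + (5) + (-2) + (8) = 9

9


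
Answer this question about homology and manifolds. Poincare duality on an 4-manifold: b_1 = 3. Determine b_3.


Poincare duality for closed orientable n-manifolds: b_k = b_{n-k}.
Here n = 4, so b_3 = b_1 = 3

3


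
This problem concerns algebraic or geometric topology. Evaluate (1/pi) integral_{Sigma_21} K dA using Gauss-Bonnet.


Gauss-Bonnet: integral K dA = 2*pi*chi(M).
chi(Sigma_21) = 2 - 2*21 = -40.
(integral K dA)/pi = 2*chi = 2*(-40) = -80

-80


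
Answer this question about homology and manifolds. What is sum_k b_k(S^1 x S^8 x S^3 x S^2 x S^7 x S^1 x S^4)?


Total Betti number is multiplicative under products.
Each S^d (d>=1) has total Betti number 2.
There are 7 sphere factors.
Total = 2^7 = 128

128


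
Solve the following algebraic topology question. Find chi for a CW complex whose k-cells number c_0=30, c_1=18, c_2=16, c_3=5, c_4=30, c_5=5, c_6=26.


chi = sum_k (-1)^k c_k.
= (-1)^0*30 + (-1)^1*18 + (-1)^2*16 + (-1)^3*5 + (-1)^4*30 + (-1)^5*5 + (-1)^6*26
= (30) + (-18) + (16) + (-5) + (30) + (-5) + (26)
= 74

74


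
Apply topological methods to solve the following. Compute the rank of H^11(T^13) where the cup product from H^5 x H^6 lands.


Cup product: H^p x H^q -> H^{p+q}; here p+q = 5+6 = 11.
rank H^k(T^n) = C(n,k).
C(13,11) = 78

78


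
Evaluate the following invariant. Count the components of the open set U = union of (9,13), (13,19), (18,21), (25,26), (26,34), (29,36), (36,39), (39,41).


Sort and merge overlapping open intervals.
Merged: (9,13), (13,21), (25,26), (26,36), (36,39), (39,41).
Number of components = 6

6


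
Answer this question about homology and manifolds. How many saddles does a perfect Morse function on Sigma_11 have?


A perfect Morse function has m_k = b_k.
For Sigma_11: b_0=1, b_1=2g=22, b_2=1.
Saddles m_1 = 2g = 22

22


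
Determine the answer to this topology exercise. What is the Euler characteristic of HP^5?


HP^5 has one cell in each dimension 0, 4, ..., 4*5 (5+1 cells, all even-dim).
chi = 5 + 1 = 6

6


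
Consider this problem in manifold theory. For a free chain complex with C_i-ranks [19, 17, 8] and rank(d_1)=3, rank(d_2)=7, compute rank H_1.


rank H_k = rank(ker d_k) - rank(im d_{k+1}).
rank(ker d_1) = rank(C_1) - rank(d_1) = 17 - 3 = 14.
rank(im d_{1+1}) = 7.
rank H_1 = 14 - 7 = 7

7


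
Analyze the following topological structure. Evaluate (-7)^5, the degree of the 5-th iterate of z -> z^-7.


deg(f) = -7. Degree is multiplicative: deg(f^5) = (deg f)^5.
deg(f^5) = (-7)^5 = -16807

-16807


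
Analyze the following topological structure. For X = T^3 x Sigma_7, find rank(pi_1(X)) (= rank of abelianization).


pi_1(A x B) = pi_1(A) x pi_1(B); rank of abelianization = b_1.
b_1(T^3) = 3, b_1(Sigma_7) = 2*7 = 14.
b_1(product) = 3 + 14 = 17

17


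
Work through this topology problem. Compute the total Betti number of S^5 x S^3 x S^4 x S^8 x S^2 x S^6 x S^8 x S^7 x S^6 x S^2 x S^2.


Total Betti number is multiplicative under products.
Each S^d (d>=1) has total Betti number 2.
There are 11 sphere factors.
Total = 2^11 = 2048

2048


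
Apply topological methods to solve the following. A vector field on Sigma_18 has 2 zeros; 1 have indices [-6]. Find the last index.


Poincare-Hopf: sum of indices = chi(M).
chi(Sigma_18) = 2 - 2*18 = -34.
Sum of known indices = -6.
x = chi - (sum known) = -34 - (-6) = -28

-28


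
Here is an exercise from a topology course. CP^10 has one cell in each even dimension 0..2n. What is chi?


CP^10 has one cell in each even dimension 0, 2, ..., 2*10 (10+1 cells total).
All cells are even-dimensional, so chi = number of cells.
chi = 10 + 1 = 11

11


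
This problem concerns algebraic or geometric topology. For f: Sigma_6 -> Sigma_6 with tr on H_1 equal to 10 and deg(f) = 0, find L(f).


L(f) = tr(f_0*) - tr(f_1*) + tr(f_2*).
= 1 - (10) + (0)
= -9

-9


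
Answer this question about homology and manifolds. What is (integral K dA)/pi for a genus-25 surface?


Gauss-Bonnet: integral K dA = 2*pi*chi(M).
chi(Sigma_25) = 2 - 2*25 = -48.
(integral K dA)/pi = 2*chi = 2*(-48) = -96

-96


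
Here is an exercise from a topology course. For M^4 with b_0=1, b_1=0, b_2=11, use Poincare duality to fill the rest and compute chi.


By Poincare duality b_k = b_{4-k}, so full Betti numbers: b_0=1, b_1=0, b_2=11, b_3=0, b_4=1.
chi = sum (-1)^k b_k = 13

13


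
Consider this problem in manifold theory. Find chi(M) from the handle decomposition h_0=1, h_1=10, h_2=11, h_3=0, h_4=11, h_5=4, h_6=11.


Handles of index k contribute (-1)^k to chi (same as CW cells).
chi = (1) + (-10) + (11) + (0) + (11) + (-4) + (11) = 20

20


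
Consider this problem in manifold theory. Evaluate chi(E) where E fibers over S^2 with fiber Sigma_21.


chi(S^2) = 2 (n even), chi(Sigma_21) = 2 - 2*21 = -40.
chi(E) = 2 * (-40) = -80

-80


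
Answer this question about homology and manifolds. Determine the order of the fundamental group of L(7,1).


pi_1(L(p,q)) = Z/pZ for any q coprime to p.
|pi_1(L(7,1))| = 7

7


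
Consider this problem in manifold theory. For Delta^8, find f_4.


Delta^8 has 8+1 vertices. A 4-face is a choice of 4+1 vertices.
f_4 = C(8+1, 4+1) = C(9,5) = 126

126


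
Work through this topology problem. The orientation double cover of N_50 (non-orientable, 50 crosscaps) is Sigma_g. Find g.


chi(N_50) = 2 - 50 = -48.
Double cover: chi(Sigma_g) = 2 * chi(N_50) = 2*(-48) = -96.
2 - 2g = -96, so g = (2 - (-96))/2 = 98/2 = 49

49


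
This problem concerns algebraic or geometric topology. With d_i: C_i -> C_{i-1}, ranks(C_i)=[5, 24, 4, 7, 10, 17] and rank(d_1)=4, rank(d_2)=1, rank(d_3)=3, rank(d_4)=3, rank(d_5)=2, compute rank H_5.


rank H_k = rank(ker d_k) - rank(im d_{k+1}).
rank(ker d_5) = rank(C_5) - rank(d_5) = 17 - 2 = 15.
rank(im d_{5+1}) = 0.
rank H_5 = 15 - 0 = 15

15


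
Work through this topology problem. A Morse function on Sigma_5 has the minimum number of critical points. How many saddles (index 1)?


A perfect Morse function has m_k = b_k.
For Sigma_5: b_0=1, b_1=2g=10, b_2=1.
Saddles m_1 = 2g = 10

10


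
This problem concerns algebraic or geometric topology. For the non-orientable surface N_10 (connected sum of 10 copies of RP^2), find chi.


For a non-orientable closed surface with k crosscaps: chi = 2 - k.
Here k = 10.
chi = 2 - 10 = -8

-8


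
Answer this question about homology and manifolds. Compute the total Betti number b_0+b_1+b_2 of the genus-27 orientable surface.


For Sigma_27: b_0 = 1, b_1 = 2g = 54, b_2 = 1.
Total = 1 + 54 + 1 = 56

56


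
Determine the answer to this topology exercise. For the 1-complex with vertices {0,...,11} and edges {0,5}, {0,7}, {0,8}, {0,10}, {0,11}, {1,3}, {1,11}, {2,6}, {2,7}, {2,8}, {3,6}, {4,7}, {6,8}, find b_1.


b_1 = E - V + (number of components).
E = 13, V = 12, components = 2.
b_1 = 13 - 12 + 2 = 3

3


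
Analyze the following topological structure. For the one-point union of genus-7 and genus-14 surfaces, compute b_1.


For a wedge: H_1(A v B) = H_1(A) + H_1(B).
b_1(Sigma_7) = 14, b_1(Sigma_14) = 28.
b_1 = 14 + 28 = 42

42


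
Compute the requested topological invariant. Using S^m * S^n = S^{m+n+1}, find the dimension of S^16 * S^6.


Join of spheres: S^m * S^n = S^{m+n+1}.
dim = 16 + 6 + 1 = 23

23


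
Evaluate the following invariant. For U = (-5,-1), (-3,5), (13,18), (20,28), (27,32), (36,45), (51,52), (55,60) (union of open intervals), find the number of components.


Sort and merge overlapping open intervals.
Merged: (-5,5), (13,18), (20,32), (36,45), (51,52), (55,60).
Number of components = 6

6


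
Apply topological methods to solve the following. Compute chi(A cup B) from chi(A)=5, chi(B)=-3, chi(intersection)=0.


chi(A cup B) = chi(A) + chi(B) - chi(A cap B)
= 5 + (-3) - (0)
= 2

2


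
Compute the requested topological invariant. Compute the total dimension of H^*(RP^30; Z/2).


H^k(RP^30; Z/2) = Z/2 for each 0 <= k <= 30.
Total dimension = 30 + 1 = 31

31


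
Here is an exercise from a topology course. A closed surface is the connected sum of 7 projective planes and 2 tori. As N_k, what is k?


Since a >= 1, the sum is non-orientable; each T^2 can be replaced by RP^2 # RP^2 (since T^2#RP^2 = 3RP^2).
Total crosscaps k = 7 + 2*2 = 11.
Check via chi: chi = 7*1 + 2*0 - (7+2-1)*2 = -9 = 2 - k = -9. Consistent.

11


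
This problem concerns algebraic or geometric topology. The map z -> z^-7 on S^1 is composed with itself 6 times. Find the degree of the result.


deg(f) = -7. Degree is multiplicative: deg(f^6) = (deg f)^6.
deg(f^6) = (-7)^6 = 117649

117649


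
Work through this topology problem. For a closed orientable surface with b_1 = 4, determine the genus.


For a closed orientable surface: b_1 = 2g.
4 = 2g
g = 4 / 2 = 2

2


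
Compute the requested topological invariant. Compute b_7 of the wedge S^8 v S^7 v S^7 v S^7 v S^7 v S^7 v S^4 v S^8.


For a wedge of spheres, H_k (k>0) is free on one generator per sphere of dimension k.
Spheres of dimension 7: count = 5.
b_7 = 5

5


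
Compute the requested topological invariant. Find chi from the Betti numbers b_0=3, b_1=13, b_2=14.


chi = sum_k (-1)^k b_k.
= (3) + (-13) + (14)
= 4

4


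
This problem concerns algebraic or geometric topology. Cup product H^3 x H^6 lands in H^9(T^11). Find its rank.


Cup product: H^p x H^q -> H^{p+q}; here p+q = 3+6 = 9.
rank H^k(T^n) = C(n,k).
C(11,9) = 55

55


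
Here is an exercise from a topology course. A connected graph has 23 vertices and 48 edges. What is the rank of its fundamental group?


For a connected graph: rank(pi_1) = b_1 = E - V + 1 = 1 - chi.
chi = V - E = 23 - 48 = -25.
rank = 1 - (-25) = 48 - 23 + 1 = 26

26


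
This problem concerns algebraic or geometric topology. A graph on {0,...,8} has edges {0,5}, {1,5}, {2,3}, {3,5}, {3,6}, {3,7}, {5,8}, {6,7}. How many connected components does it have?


Run DFS/union-find over 9 vertices.
V = 9, E = 8.
Number of components = 2

2


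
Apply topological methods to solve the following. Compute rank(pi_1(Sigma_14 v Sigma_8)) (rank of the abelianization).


For a wedge: H_1(A v B) = H_1(A) + H_1(B).
b_1(Sigma_14) = 28, b_1(Sigma_8) = 16.
b_1 = 28 + 16 = 44

44


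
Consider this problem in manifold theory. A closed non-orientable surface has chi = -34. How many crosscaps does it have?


chi = 2 - k for closed non-orientable surfaces with k crosscaps.
-34 = 2 - k
k = 2 - (-34) = 36

36


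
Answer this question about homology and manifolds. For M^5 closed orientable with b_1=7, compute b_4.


Poincare duality for closed orientable n-manifolds: b_k = b_{n-k}.
Here n = 5, so b_4 = b_1 = 7

7


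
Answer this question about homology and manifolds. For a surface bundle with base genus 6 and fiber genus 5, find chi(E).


For a fiber bundle F -> E -> B (with CW structure): chi(E) = chi(B) * chi(F).
chi(Sigma_6) = -10, chi(Sigma_5) = -8.
chi(E) = (-10) * (-8) = 80

80


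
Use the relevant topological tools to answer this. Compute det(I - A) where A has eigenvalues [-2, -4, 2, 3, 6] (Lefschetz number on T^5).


For a torus self-map: L(f) = det(I - A) where A acts on H_1.
L(f) = (1--2) * (1--4) * (1-2) * (1-3) * (1-6) = 3 * 5 * -1 * -2 * -5 = -150

-150


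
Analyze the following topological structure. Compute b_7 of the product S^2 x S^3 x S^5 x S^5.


Each S^d has Poincare polynomial 1 + t^d.
The product S^2 x S^3 x S^5 x S^5 has Poincare polynomial prod(1+t^d_i).
Expanding: b_0=1, b_2=1, b_3=1, b_5=3, b_7=2, b_8=2, b_10=3, b_12=1, b_13=1, b_15=1.
b_7 = 2

2


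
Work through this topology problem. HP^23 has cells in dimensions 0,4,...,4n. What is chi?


HP^23 has one cell in each dimension 0, 4, ..., 4*23 (23+1 cells, all even-dim).
chi = 23 + 1 = 24

24


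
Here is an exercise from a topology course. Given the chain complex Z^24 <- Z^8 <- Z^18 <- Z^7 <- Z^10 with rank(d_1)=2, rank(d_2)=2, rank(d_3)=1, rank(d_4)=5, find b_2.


rank H_k = rank(ker d_k) - rank(im d_{k+1}).
rank(ker d_2) = rank(C_2) - rank(d_2) = 18 - 2 = 16.
rank(im d_{2+1}) = 1.
rank H_2 = 16 - 1 = 15

15


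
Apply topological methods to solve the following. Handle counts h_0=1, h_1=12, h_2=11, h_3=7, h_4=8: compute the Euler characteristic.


Handles of index k contribute (-1)^k to chi (same as CW cells).
chi = (1) + (-12) + (11) + (-7) + (8) = 1

1


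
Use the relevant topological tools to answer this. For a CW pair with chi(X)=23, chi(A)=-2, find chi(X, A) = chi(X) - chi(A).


Relative Euler characteristic: chi(X, A) = chi(X) - chi(A).
= 23 - (-2) = 25

25


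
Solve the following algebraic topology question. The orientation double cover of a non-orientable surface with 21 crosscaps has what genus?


chi(N_21) = 2 - 21 = -19.
Double cover: chi(Sigma_g) = 2 * chi(N_21) = 2*(-19) = -38.
2 - 2g = -38, so g = (2 - (-38))/2 = 40/2 = 20

20


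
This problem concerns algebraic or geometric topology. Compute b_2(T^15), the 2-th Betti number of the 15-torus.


By the Kunneth formula, b_k(T^n) = C(n,k).
b_2(T^15) = C(15,2).
C(15,2) = 15!/(2!*13!) = 105

105


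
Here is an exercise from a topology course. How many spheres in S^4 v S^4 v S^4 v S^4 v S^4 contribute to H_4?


For a wedge of spheres, H_k (k>0) is free on one generator per sphere of dimension k.
Spheres of dimension 4: count = 5.
b_4 = 5

5


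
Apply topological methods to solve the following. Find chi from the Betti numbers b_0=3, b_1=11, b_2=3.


chi = sum_k (-1)^k b_k.
= (3) + (-11) + (3)
= -5

-5


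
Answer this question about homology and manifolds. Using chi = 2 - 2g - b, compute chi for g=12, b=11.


For a compact orientable surface with genus g and b boundary components: chi = 2 - 2g - b.
chi = 2 - 2*12 - 11 = 2 - 24 - 11 = -33

-33


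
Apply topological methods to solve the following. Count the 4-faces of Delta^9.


Delta^9 has 9+1 vertices. A 4-face is a choice of 4+1 vertices.
f_4 = C(9+1, 4+1) = C(10,5) = 252

252


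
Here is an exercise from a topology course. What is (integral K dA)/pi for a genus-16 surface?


Gauss-Bonnet: integral K dA = 2*pi*chi(M).
chi(Sigma_16) = 2 - 2*16 = -30.
(integral K dA)/pi = 2*chi = 2*(-30) = -60

-60


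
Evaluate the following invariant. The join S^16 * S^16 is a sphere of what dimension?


Join of spheres: S^m * S^n = S^{m+n+1}.
dim = 16 + 16 + 1 = 33

33


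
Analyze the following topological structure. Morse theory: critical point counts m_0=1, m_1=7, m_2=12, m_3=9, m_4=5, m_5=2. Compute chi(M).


Morse theory: chi(M) = sum_k (-1)^k m_k where m_k = #(index-k critical points).
= (1) + (-7) + (12) + (-9) + (5) + (-2) = 0

0


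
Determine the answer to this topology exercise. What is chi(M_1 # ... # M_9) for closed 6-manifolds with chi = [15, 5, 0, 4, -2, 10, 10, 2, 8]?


For n-manifolds: chi(A#B) = chi(A) + chi(B) - chi(S^6).
chi(S^6) = 1 + (-1)^6 = 2.
chi(#) = (sum chi_i) - (9-1)*chi(S^6) = 52 - 8*2 = 36

36


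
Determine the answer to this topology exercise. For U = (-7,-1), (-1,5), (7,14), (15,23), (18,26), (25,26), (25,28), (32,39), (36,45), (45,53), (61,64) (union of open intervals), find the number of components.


Sort and merge overlapping open intervals.
Merged: (-7,-1), (-1,5), (7,14), (15,28), (32,45), (45,53), (61,64).
Number of components = 7

7


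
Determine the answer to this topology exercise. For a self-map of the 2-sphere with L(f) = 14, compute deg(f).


L(f) = 1 + (-1)^2 deg(f) on S^2.
14 = 1 + (-1)^2 * deg(f)
(-1)^2 * deg(f) = 13
deg(f) = 13

13


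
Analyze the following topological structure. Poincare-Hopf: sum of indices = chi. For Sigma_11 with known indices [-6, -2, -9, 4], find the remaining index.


Poincare-Hopf: sum of indices = chi(M).
chi(Sigma_11) = 2 - 2*11 = -20.
Sum of known indices = -13.
x = chi - (sum known) = -20 - (-13) = -7

-7


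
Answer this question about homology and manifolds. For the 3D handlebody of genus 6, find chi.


A genus-g handlebody deformation retracts to a wedge of g circles.
chi(vee_g S^1) = 1 - g.
chi(H_6) = 1 - 6 = -5

-5


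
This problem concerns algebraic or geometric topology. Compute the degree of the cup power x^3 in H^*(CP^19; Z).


|x| = 2 in H^*(CP^n).
|x^3| = 3 * |x| = 3 * 2 = 6

6


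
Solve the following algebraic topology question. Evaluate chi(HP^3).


HP^3 has one cell in each dimension 0, 4, ..., 4*3 (3+1 cells, all even-dim).
chi = 3 + 1 = 4

4


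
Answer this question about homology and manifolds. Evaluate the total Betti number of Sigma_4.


For Sigma_4: b_0 = 1, b_1 = 2g = 8, b_2 = 1.
Total = 1 + 8 + 1 = 10

10


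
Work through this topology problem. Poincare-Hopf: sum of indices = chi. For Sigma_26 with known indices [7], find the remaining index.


Poincare-Hopf: sum of indices = chi(M).
chi(Sigma_26) = 2 - 2*26 = -50.
Sum of known indices = 7.
x = chi - (sum known) = -50 - (7) = -57

-57


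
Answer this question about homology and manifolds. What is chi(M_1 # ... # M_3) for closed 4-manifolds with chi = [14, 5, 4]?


For n-manifolds: chi(A#B) = chi(A) + chi(B) - chi(S^4).
chi(S^4) = 1 + (-1)^4 = 2.
chi(#) = (sum chi_i) - (3-1)*chi(S^4) = 23 - 2*2 = 19

19


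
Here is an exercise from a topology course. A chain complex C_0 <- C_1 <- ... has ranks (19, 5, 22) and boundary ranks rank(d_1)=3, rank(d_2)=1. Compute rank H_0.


rank H_k = rank(ker d_k) - rank(im d_{k+1}).
rank(ker d_0) = rank(C_0) - rank(d_0) = 19 - 0 = 19.
rank(im d_{0+1}) = 3.
rank H_0 = 19 - 3 = 16

16


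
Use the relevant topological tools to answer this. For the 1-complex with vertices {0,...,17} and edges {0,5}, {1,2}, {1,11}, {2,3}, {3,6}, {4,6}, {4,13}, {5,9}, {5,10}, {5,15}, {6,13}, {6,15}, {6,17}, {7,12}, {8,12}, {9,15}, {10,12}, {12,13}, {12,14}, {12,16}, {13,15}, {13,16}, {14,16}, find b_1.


b_1 = E - V + (number of components).
E = 23, V = 18, components = 1.
b_1 = 23 - 18 + 1 = 6

6


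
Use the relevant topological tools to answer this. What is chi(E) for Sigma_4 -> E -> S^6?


chi(S^6) = 2 (n even), chi(Sigma_4) = 2 - 2*4 = -6.
chi(E) = 2 * (-6) = -12

-12


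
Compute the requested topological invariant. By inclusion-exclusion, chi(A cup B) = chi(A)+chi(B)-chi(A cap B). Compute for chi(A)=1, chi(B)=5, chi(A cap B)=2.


chi(A cup B) = chi(A) + chi(B) - chi(A cap B)
= 1 + (5) - (2)
= 4

4


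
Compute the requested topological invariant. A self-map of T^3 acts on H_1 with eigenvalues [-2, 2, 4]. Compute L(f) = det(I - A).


For a torus self-map: L(f) = det(I - A) where A acts on H_1.
L(f) = (1--2) * (1-2) * (1-4) = 3 * -1 * -3 = 9

9


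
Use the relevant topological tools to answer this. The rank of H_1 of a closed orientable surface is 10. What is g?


For a closed orientable surface: b_1 = 2g.
10 = 2g
g = 10 / 2 = 5

5


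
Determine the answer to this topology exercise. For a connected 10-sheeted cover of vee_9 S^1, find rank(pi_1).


Nielsen-Schreier: an index-n subgroup of F_r is free of rank 1 + n(r-1).
Equivalently: chi(cover) = n*chi(base); chi(vee_r S^1) = 1 - 9 = -8.
chi(E) = 10*(-8) = -80; rank = 1 - chi(E) = 1 - (-80) = 81.
rank = 1 + 10*(9-1) = 1 + 80 = 81

81


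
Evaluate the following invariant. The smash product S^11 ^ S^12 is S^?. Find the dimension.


S^m ^ S^n = S^{m+n}.
k = 11 + 12 = 23

23


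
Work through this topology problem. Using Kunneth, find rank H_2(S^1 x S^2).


Each S^d has Poincare polynomial 1 + t^d.
The product S^1 x S^2 has Poincare polynomial prod(1+t^d_i).
Expanding: b_0=1, b_1=1, b_2=1, b_3=1.
b_2 = 1

1


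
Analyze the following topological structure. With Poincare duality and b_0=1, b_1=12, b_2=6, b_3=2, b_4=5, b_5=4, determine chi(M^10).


By Poincare duality b_k = b_{10-k}, so full Betti numbers: b_0=1, b_1=12, b_2=6, b_3=2, b_4=5, b_5=4, b_6=5, b_7=2, b_8=6, b_9=12, b_10=1.
chi = sum (-1)^k b_k = -8

-8


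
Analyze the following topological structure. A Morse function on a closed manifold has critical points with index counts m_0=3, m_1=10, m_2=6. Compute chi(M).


Morse theory: chi(M) = sum_k (-1)^k m_k where m_k = #(index-k critical points).
= (3) + (-10) + (6) = -1

-1


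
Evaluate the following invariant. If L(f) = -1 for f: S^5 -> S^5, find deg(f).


L(f) = 1 + (-1)^5 deg(f) on S^5.
-1 = 1 + (-1)^5 * deg(f)
(-1)^5 * deg(f) = -2
deg(f) = 2

2


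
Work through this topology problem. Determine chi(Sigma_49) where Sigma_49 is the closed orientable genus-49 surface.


For a closed orientable surface of genus g: chi = 2 - 2g.
Here g = 49.
chi = 2 - 2*49 = 2 - 98 = -96

-96


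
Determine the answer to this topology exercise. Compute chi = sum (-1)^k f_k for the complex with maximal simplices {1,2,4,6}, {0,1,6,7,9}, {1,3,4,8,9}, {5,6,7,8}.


Enumerate all faces; f-vector: f_0=10, f_1=28, f_2=28, f_3=12, f_4=2.
chi = sum (-1)^k f_k = 0

0


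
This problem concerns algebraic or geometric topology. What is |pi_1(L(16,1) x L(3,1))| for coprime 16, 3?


pi_1(X x Y) = pi_1(X) x pi_1(Y).
pi_1(L(16,1)) = Z/16, pi_1(L(3,1)) = Z/3.
|Z/16 x Z/3| = 16 * 3 = 48

48


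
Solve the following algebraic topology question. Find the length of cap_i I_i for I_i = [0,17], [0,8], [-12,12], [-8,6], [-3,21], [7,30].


Intersection = [max(a_i), min(b_i)] = [7, 6].
Since 7 > 6, the intersection is empty.
Length = 0

0


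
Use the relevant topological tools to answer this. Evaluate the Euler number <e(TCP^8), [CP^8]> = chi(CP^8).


For any closed oriented manifold, <e(TM),[M]> = chi(M).
chi(CP^8) = 8+1 = 9

9


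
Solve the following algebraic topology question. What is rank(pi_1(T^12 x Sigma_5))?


pi_1(A x B) = pi_1(A) x pi_1(B); rank of abelianization = b_1.
b_1(T^12) = 12, b_1(Sigma_5) = 2*5 = 10.
b_1(product) = 12 + 10 = 22

22


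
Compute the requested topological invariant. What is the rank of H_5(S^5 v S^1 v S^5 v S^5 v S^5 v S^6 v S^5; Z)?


For a wedge of spheres, H_k (k>0) is free on one generator per sphere of dimension k.
Spheres of dimension 5: count = 5.
b_5 = 5

5


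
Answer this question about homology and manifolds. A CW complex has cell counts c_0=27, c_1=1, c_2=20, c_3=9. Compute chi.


chi = sum_k (-1)^k c_k.
= (-1)^0*27 + (-1)^1*1 + (-1)^2*20 + (-1)^3*9
= (27) + (-1) + (20) + (-9)
= 37

37


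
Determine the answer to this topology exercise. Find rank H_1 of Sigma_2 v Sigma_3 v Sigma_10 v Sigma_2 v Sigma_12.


For a wedge X v Y: reduced H_k(X v Y) = H_k(X) + H_k(Y).
Each Sigma_g contributes b_1 = 2g.
b_1 = 4 + 6 + 20 + 4 + 24 = 58

58


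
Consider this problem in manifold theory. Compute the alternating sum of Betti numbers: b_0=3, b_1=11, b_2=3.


chi = sum_k (-1)^k b_k.
= (3) + (-11) + (3)
= -5

-5


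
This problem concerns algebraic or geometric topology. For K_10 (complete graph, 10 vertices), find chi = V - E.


K_10: V = 10, E = C(10,2) = 45.
chi = V - E = 10 - 45 = -35

-35


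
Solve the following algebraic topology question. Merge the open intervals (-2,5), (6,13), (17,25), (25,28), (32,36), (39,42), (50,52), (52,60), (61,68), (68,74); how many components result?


Sort and merge overlapping open intervals.
Merged: (-2,5), (6,13), (17,25), (25,28), (32,36), (39,42), (50,52), (52,60), (61,68), (68,74).
Number of components = 10

10


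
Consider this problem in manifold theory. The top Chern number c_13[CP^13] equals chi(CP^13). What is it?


For any closed oriented manifold, <e(TM),[M]> = chi(M).
chi(CP^13) = 13+1 = 14

14


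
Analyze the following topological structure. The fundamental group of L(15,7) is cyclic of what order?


pi_1(L(p,q)) = Z/pZ for any q coprime to p.
|pi_1(L(15,7))| = 15

15


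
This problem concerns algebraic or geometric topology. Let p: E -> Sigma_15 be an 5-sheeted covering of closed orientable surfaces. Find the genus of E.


For an n-sheeted cover: chi(E) = n * chi(B).
chi(Sigma_15) = 2 - 2*15 = -28.
chi(E) = 5 * (-28) = -140.
genus(E) = (2 - chi(E))/2 = (2 - (-140))/2 = 142/2 = 71

71


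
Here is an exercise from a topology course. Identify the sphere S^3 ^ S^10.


S^m ^ S^n = S^{m+n}.
k = 3 + 10 = 13

13


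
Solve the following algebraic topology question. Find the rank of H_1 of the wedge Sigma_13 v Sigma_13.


For a wedge: H_1(A v B) = H_1(A) + H_1(B).
b_1(Sigma_13) = 26, b_1(Sigma_13) = 26.
b_1 = 26 + 26 = 52

52


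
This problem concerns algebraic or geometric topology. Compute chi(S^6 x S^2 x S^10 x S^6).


chi is multiplicative: chi(X x Y) = chi(X) chi(Y).
Each even-dim sphere has chi = 2. There are 4 factors.
chi = 2^4 = 16

16


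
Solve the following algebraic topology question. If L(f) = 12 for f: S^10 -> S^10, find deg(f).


L(f) = 1 + (-1)^10 deg(f) on S^10.
12 = 1 + (-1)^10 * deg(f)
(-1)^10 * deg(f) = 11
deg(f) = 11

11


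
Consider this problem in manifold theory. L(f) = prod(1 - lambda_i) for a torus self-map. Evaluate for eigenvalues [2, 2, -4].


For a torus self-map: L(f) = det(I - A) where A acts on H_1.
L(f) = (1-2) * (1-2) * (1--4) = -1 * -1 * 5 = 5

5


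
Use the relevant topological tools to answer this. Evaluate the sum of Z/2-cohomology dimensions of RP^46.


H^k(RP^46; Z/2) = Z/2 for each 0 <= k <= 46.
Total dimension = 46 + 1 = 47

47


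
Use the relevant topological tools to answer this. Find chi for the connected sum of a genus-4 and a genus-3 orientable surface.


chi(Sigma_4) = 2 - 2*4 = -6
chi(Sigma_3) = 2 - 2*3 = -4
For surfaces: chi(A#B) = chi(A) + chi(B) - 2.
chi = -6 + -4 - 2 = -12

-12


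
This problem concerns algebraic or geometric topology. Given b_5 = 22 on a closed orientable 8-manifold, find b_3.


Poincare duality for closed orientable n-manifolds: b_k = b_{n-k}.
Here n = 8, so b_3 = b_5 = 22

22


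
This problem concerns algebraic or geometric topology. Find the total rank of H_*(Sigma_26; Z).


For Sigma_26: b_0 = 1, b_1 = 2g = 52, b_2 = 1.
Total = 1 + 52 + 1 = 54

54


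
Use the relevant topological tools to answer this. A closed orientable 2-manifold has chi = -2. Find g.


chi = 2 - 2g for closed orientable surfaces.
-2 = 2 - 2g
2g = 2 - (-2) = 4
g = 2

2


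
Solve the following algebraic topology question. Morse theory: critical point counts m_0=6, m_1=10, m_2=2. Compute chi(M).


Morse theory: chi(M) = sum_k (-1)^k m_k where m_k = #(index-k critical points).
= (6) + (-10) + (2) = -2

-2


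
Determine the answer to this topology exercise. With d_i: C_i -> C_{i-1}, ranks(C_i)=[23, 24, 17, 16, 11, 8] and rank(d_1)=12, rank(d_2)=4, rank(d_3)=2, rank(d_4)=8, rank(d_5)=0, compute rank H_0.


rank H_k = rank(ker d_k) - rank(im d_{k+1}).
rank(ker d_0) = rank(C_0) - rank(d_0) = 23 - 0 = 23.
rank(im d_{0+1}) = 12.
rank H_0 = 23 - 12 = 11

11


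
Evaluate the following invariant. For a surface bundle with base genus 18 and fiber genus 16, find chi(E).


For a fiber bundle F -> E -> B (with CW structure): chi(E) = chi(B) * chi(F).
chi(Sigma_18) = -34, chi(Sigma_16) = -30.
chi(E) = (-34) * (-30) = 1020

1020


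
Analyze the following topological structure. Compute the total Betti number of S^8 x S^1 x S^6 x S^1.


Total Betti number is multiplicative under products.
Each S^d (d>=1) has total Betti number 2.
There are 4 sphere factors.
Total = 2^4 = 16

16


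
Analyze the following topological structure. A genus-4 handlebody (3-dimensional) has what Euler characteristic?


A genus-g handlebody deformation retracts to a wedge of g circles.
chi(vee_g S^1) = 1 - g.
chi(H_4) = 1 - 4 = -3

-3


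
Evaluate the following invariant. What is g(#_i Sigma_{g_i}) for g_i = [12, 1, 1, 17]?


Genus is additive under connected sum of orientable surfaces.
g = 12 + 1 + 1 + 17 = 31

31


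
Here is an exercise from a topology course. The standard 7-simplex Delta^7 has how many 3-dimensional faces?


Delta^7 has 7+1 vertices. A 3-face is a choice of 3+1 vertices.
f_3 = C(7+1, 3+1) = C(8,4) = 70

70


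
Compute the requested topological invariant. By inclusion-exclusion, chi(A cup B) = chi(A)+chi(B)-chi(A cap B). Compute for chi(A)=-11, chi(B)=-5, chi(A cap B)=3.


chi(A cup B) = chi(A) + chi(B) - chi(A cap B)
= -11 + (-5) - (3)
= -19

-19


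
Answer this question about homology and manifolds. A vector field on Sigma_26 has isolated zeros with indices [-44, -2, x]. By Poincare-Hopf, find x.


Poincare-Hopf: sum of indices = chi(M).
chi(Sigma_26) = 2 - 2*26 = -50.
Sum of known indices = -46.
x = chi - (sum known) = -50 - (-46) = -4

-4


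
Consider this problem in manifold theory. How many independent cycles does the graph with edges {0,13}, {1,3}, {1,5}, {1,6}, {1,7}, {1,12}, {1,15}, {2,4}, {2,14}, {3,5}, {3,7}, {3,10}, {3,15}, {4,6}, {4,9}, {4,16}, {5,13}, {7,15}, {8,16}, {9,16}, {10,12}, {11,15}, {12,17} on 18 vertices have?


b_1 = E - V + (number of components).
E = 23, V = 18, components = 1.
b_1 = 23 - 18 + 1 = 6

6


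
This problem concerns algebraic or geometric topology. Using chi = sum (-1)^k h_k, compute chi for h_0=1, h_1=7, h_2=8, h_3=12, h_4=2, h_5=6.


Handles of index k contribute (-1)^k to chi (same as CW cells).
chi = (1) + (-7) + (8) + (-12) + (2) + (-6) = -14

-14


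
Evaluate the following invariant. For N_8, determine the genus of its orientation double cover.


chi(N_8) = 2 - 8 = -6.
Double cover: chi(Sigma_g) = 2 * chi(N_8) = 2*(-6) = -12.
2 - 2g = -12, so g = (2 - (-12))/2 = 14/2 = 7

7


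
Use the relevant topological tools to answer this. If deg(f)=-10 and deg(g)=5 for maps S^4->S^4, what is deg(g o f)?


Degree is multiplicative under composition: deg(g o f) = deg(g) * deg(f).
= 5 * -10 = -50

-50


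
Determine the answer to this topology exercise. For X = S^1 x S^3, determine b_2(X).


Each S^d has Poincare polynomial 1 + t^d.
The product S^1 x S^3 has Poincare polynomial prod(1+t^d_i).
Expanding: b_0=1, b_1=1, b_3=1, b_4=1.
b_2 = 0

0


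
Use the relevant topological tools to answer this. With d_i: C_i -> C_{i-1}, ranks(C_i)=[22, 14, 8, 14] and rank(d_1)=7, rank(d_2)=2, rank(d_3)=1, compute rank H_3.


rank H_k = rank(ker d_k) - rank(im d_{k+1}).
rank(ker d_3) = rank(C_3) - rank(d_3) = 14 - 1 = 13.
rank(im d_{3+1}) = 0.
rank H_3 = 13 - 0 = 13

13
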